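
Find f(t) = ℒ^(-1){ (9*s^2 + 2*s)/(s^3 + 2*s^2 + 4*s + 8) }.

Factor the denominator: s^3 + 2*s^2 + 4*s + 8 = (s + 2)*(s^2 + 4).
Partial fraction decomposition gives [4/(s + 2)] + [5*s/(s^2 + 4)] + [-8/(s^2 + 4)].
Invert each term: 4/(s + 2) ↔ 4e^(-2t); 5·s/(s^2 + 4) ↔ 5cos(2t); -4·2/(s^2 + 4) ↔ -4sin(2t).

f(t) = -4*sin(2*t) + 5*cos(2*t) + 4*exp(-2*t)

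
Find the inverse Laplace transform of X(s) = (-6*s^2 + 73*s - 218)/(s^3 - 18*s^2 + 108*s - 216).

Factor the denominator: s^3 - 18*s^2 + 108*s - 216 = (s - 6)^3.
Partial fraction decomposition gives [-6/(s - 6)] + [(s - 6)^(-2)] + [4/(s - 6)^3].
Invert each term: -6/(s - 6) ↔ -6e^(6t); 1/(s - 6)^2 ↔ t·e^(6t); 4/(s - 6)^3 ↔ (2)t^2·e^(6t).

2*t^2*exp(6*t) + t*exp(6*t) - 6*exp(6*t)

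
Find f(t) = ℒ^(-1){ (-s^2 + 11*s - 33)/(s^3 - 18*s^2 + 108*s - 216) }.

f(t) = -3*t^2*exp(6*t)/2 - t*exp(6*t) - exp(6*t)

Factor the denominator: s^3 - 18*s^2 + 108*s - 216 = (s - 6)^3.
Partial fraction decomposition gives [-1/(s - 6)] + [-1/(s - 6)^2] + [-3/(s - 6)^3].
Invert each term: -1/(s - 6) ↔ -e^(6t); -1/(s - 6)^2 ↔ -t·e^(6t); -3/(s - 6)^3 ↔ (-3/2)t^2·e^(6t).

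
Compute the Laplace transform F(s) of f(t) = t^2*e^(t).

F(s) = 2/(s - 1)^3

L{e^(t)} = 1/(s - 1).
Then apply L{t^2·g(t)} = (-1)^2 d^2/ds^2[G(s)] with G(s) = 1/(s - 1):
differentiating 2 times and applying the sign gives 2/(s - 1)^3.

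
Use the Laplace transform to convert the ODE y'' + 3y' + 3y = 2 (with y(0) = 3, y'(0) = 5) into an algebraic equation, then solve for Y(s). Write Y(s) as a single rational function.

Take the Laplace transform of both sides.
Using L{y''} = s^2 Y - s·y(0) - y'(0) and L{y'} = sY - y(0), with y(0) = 3, y'(0) = 5, the left side becomes (s^2 + 3*s + 3)Y - (3*s + 14).
The right side is L{2} = 2/s.
So (s^2 + 3*s + 3)Y = 2/s + (3*s + 14).
Divide through and combine into a single rational function.

Y(s) = (3*s^2 + 14*s + 2)/(s^3 + 3*s^2 + 3*s)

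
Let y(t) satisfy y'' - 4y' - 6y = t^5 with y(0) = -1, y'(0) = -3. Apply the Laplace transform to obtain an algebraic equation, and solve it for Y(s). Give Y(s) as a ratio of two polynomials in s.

Y(s) = (-s^7 + s^6 + 120)/(s^8 - 4*s^7 - 6*s^6)

Take the Laplace transform of both sides.
With L{y''} = s^2 Y - s·y(0) - y'(0) and L{y'} = sY - y(0), with y(0) = -1, y'(0) = -3: the LHS transforms to (s^2 - 4*s - 6)Y - (-s + 1).
The right side is L{t^5} = 120/s^6.
So (s^2 - 4*s - 6)Y = 120/s^6 + (-s + 1).
Solve for Y(s) and write it as one ratio of polynomials.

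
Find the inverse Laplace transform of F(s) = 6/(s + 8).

Since L{e^(-8t)} = 1/(s + 8), the inverse is e^(-8*t), scaled by 6.

6*exp(-8*t)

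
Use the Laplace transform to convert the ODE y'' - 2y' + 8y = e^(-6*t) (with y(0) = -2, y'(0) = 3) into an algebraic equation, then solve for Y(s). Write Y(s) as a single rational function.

Take the Laplace transform of both sides.
Using L{y''} = s^2 Y - s·y(0) - y'(0) and L{y'} = sY - y(0), with y(0) = -2, y'(0) = 3, the left side becomes (s^2 - 2*s + 8)Y - (-2*s + 7).
The right side is L{e^(-6*t)} = 1/(s + 6).
So (s^2 - 2*s + 8)Y = 1/(s + 6) + (-2*s + 7).
Isolate Y and clear denominators.

Y(s) = (-2*s^2 - 5*s + 43)/(s^3 + 4*s^2 - 4*s + 48)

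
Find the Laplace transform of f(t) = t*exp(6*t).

(s - 6)^(-2)

L{e^(6t)} = 1/(s - 6).
Then apply L{t·g(t)} = -d/ds[G(s)] with G(s) = 1/(s - 6):
differentiating 1 time and applying the sign gives (s - 6)^(-2).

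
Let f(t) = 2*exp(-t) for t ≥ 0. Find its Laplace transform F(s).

F(s) = 2/(s + 1)

L{2} = 2/s.
By the first shifting theorem, multiplying by e^(-t) replaces s with s + 1.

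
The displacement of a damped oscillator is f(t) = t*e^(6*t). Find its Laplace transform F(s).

F(s) = (s - 6)^(-2)

L{e^(6t)} = 1/(s - 6).
Then apply L{t·g(t)} = -d/ds[G(s)] with G(s) = 1/(s - 6):
differentiating 1 time and applying the sign gives (s - 6)^(-2).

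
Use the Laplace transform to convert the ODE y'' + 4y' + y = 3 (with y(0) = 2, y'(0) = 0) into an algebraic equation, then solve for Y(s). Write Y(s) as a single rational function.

Laplace-transform each side.
The derivative rules (L{y''} = s^2 Y - s·y(0) - y'(0) and L{y'} = sY - y(0), with y(0) = 2, y'(0) = 0) turn the left side into (s^2 + 4*s + 1)Y - (2*s + 8).
The right side is L{3} = 3/s.
So (s^2 + 4*s + 1)Y = 3/s + (2*s + 8).
Divide through and combine into a single rational function.

Y(s) = (2*s^2 + 8*s + 3)/(s^3 + 4*s^2 + s)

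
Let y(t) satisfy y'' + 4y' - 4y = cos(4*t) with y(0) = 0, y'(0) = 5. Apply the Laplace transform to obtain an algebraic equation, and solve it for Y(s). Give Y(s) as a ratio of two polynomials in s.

Y(s) = (5*s^2 + s + 80)/(s^4 + 4*s^3 + 12*s^2 + 64*s - 64)

Transform both sides with L{·}.
The derivative rules (L{y''} = s^2 Y - s·y(0) - y'(0) and L{y'} = sY - y(0), with y(0) = 0, y'(0) = 5) turn the left side into (s^2 + 4*s - 4)Y - (5).
The right side is L{cos(4*t)} = s/(s^2 + 16).
So (s^2 + 4*s - 4)Y = s/(s^2 + 16) + (5).
Solve for Y(s) and write it as one ratio of polynomials.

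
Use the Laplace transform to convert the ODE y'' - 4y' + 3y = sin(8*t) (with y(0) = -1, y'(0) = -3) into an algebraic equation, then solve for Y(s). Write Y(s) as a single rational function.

Apply the Laplace transform to the equation.
With L{y''} = s^2 Y - s·y(0) - y'(0) and L{y'} = sY - y(0), with y(0) = -1, y'(0) = -3: the LHS transforms to (s^2 - 4*s + 3)Y - (-s + 1).
The right side is L{sin(8*t)} = 8/(s^2 + 64).
So (s^2 - 4*s + 3)Y = 8/(s^2 + 64) + (-s + 1).
Divide through and combine into a single rational function.

Y(s) = (-s^3 + s^2 - 64*s + 72)/(s^4 - 4*s^3 + 67*s^2 - 256*s + 192)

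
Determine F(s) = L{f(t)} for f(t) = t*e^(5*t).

F(s) = (s - 5)^(-2)

L{e^(5t)} = 1/(s - 5).
Then apply L{t·g(t)} = -d/ds[G(s)] with G(s) = 1/(s - 5):
differentiating 1 time and applying the sign gives (s - 5)^(-2).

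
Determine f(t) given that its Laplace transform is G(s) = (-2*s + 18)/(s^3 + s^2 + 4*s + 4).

Factor the denominator: s^3 + s^2 + 4*s + 4 = (s + 1)*(s^2 + 4).
Partial fraction decomposition gives [4/(s + 1)] + [-4*s/(s^2 + 4)] + [2/(s^2 + 4)].
Invert each term: 4/(s + 1) ↔ 4e^(-t); -4·s/(s^2 + 4) ↔ -4cos(2t); 1·2/(s^2 + 4) ↔ sin(2t).

f(t) = sin(2*t) - 4*cos(2*t) + 4*exp(-t)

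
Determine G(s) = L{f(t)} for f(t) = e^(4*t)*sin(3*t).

G(s) = 3/((s - 4)^2 + 9)

L{sin(3t)} = 3/(s^2 + 9).
By the first shifting theorem, multiplying by e^(4t) replaces s with s - 4.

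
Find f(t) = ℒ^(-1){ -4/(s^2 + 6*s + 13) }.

f(t) = -2*exp(-3*t)*sin(2*t)

Rewrite the denominator: s^2 + 6*s + 13 = (s + 3)^2 + 4.
The form in (s + 3) signals a first-shifting-theorem factor e^(-3t).
Since L{sin(2t)} = 2/(s^2 + 4), the inverse is exp(-3*t)*sin(2*t), scaled by -2.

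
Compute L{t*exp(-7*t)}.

(s + 7)^(-2)

L{e^(-7t)} = 1/(s + 7).
Then apply L{t·g(t)} = -d/ds[G(s)] with G(s) = 1/(s + 7):
differentiating 1 time and applying the sign gives (s + 7)^(-2).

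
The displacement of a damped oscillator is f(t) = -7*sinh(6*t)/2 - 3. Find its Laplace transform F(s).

Apply the Laplace transform termwise.
L{-3} = -3/s; (-7/2)·[L{sinh(6t)} = 6/(s^2 - 36)].

F(s) = -21/(s^2 - 36) - 3/s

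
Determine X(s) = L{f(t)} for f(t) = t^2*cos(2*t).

L{cos(2t)} = s/(s^2 + 4).
Then apply L{t^2·g(t)} = (-1)^2 d^2/ds^2[G(s)] with G(s) = s/(s^2 + 4):
differentiating 2 times and applying the sign gives 2*s*(s^2 - 12)/(s^2 + 4)^3.

X(s) = 2*s*(s^2 - 12)/(s^2 + 4)^3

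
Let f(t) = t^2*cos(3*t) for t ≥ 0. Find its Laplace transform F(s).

L{cos(3t)} = s/(s^2 + 9).
Then apply L{t^2·g(t)} = (-1)^2 d^2/ds^2[G(s)] with G(s) = s/(s^2 + 9):
differentiating 2 times and applying the sign gives 2*s*(s^2 - 27)/(s^2 + 9)^3.

F(s) = 2*s*(s^2 - 27)/(s^2 + 9)^3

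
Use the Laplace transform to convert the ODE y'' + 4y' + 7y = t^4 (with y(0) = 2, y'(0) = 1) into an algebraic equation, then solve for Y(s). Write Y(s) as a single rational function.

Y(s) = (2*s^6 + 9*s^5 + 24)/(s^7 + 4*s^6 + 7*s^5)

Laplace-transform each side.
With L{y''} = s^2 Y - s·y(0) - y'(0) and L{y'} = sY - y(0), with y(0) = 2, y'(0) = 1: the LHS transforms to (s^2 + 4*s + 7)Y - (2*s + 9).
The right side is L{t^4} = 24/s^5.
So (s^2 + 4*s + 7)Y = 24/s^5 + (2*s + 9).
Solve for Y(s) and write it as one ratio of polynomials.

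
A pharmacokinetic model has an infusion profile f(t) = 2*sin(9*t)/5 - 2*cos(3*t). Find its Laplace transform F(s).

F(s) = -2*s/(s^2 + 9) + 18/(5*(s^2 + 81))

Apply the Laplace transform termwise.
(2/5)·[L{sin(9t)} = 9/(s^2 + 81)]; (-2)·[L{cos(3t)} = s/(s^2 + 9)].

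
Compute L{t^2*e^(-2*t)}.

L{e^(-2t)} = 1/(s + 2).
Then apply L{t^2·g(t)} = (-1)^2 d^2/ds^2[G(s)] with G(s) = 1/(s + 2):
differentiating 2 times and applying the sign gives 2/(s + 2)^3.

2/(s + 2)^3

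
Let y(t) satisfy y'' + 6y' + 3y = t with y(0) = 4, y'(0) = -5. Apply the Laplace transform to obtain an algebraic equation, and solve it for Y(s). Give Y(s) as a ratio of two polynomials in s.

Y(s) = (4*s^3 + 19*s^2 + 1)/(s^4 + 6*s^3 + 3*s^2)

Transform both sides with L{·}.
With L{y''} = s^2 Y - s·y(0) - y'(0) and L{y'} = sY - y(0), with y(0) = 4, y'(0) = -5: the LHS transforms to (s^2 + 6*s + 3)Y - (4*s + 19).
The right side is L{t} = s^(-2).
So (s^2 + 6*s + 3)Y = s^(-2) + (4*s + 19).
Divide through and combine into a single rational function.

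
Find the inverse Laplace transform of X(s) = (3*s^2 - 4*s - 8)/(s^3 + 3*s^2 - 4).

Factor the denominator: s^3 + 3*s^2 - 4 = (s - 1)*(s + 2)^2.
Partial fraction decomposition gives [4/(s + 2)] + [-4/(s + 2)^2] + [-1/(s - 1)].
Invert each term: 4/(s + 2) ↔ 4e^(-2t); -4/(s + 2)^2 ↔ -4t·e^(-2t); -1/(s - 1) ↔ -e^(t).

-4*t*exp(-2*t) - exp(t) + 4*exp(-2*t)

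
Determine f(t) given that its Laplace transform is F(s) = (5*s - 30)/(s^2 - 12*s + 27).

f(t) = 5*exp(6*t)*cosh(3*t)

Rewrite the denominator: s^2 - 12*s + 27 = (s - 6)^2 - 9.
The form in (s - 6) signals a first-shifting-theorem factor e^(6t).
Since L{cosh(3t)} = s/(s^2 - 9), the inverse is exp(6*t)*cosh(3*t), scaled by 5.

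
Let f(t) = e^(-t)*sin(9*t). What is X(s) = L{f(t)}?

X(s) = 9/((s + 1)^2 + 81)

L{sin(9t)} = 9/(s^2 + 81).
By the first shifting theorem, multiplying by e^(-t) replaces s with s + 1.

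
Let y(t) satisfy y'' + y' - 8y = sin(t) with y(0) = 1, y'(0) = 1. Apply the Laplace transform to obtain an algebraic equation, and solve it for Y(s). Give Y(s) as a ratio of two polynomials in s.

Y(s) = (s^3 + 2*s^2 + s + 3)/(s^4 + s^3 - 7*s^2 + s - 8)

Take the Laplace transform of both sides.
Using L{y''} = s^2 Y - s·y(0) - y'(0) and L{y'} = sY - y(0), with y(0) = 1, y'(0) = 1, the left side becomes (s^2 + s - 8)Y - (s + 2).
The right side is L{sin(t)} = 1/(s^2 + 1).
So (s^2 + s - 8)Y = 1/(s^2 + 1) + (s + 2).
Solve for Y(s) and write it as one ratio of polynomials.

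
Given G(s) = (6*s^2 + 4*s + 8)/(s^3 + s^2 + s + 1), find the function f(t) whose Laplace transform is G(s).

Factor the denominator: s^3 + s^2 + s + 1 = (s + 1)*(s^2 + 1).
Partial fraction decomposition gives [5/(s + 1)] + [s/(s^2 + 1)] + [3/(s^2 + 1)].
Invert each term: 5/(s + 1) ↔ 5e^(-t); 1·s/(s^2 + 1) ↔ cos(t); 3·1/(s^2 + 1) ↔ 3sin(t).

f(t) = 3*sin(t) + cos(t) + 5*exp(-t)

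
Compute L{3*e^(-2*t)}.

3/(s + 2)

L{3} = 3/s.
By the first shifting theorem, multiplying by e^(-2t) replaces s with s + 2.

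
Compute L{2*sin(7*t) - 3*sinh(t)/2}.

14/(s^2 + 49) - 3/(2*(s^2 - 1))

By linearity of the Laplace transform, transform each term separately.
(2)·[L{sin(7t)} = 7/(s^2 + 49)]; (-3/2)·[L{sinh(t)} = 1/(s^2 - 1)].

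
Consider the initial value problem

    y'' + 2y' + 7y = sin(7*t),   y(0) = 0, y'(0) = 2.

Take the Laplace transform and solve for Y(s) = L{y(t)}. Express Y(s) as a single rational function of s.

Y(s) = (2*s^2 + 105)/(s^4 + 2*s^3 + 56*s^2 + 98*s + 343)

Laplace-transform each side.
The derivative rules (L{y''} = s^2 Y - s·y(0) - y'(0) and L{y'} = sY - y(0), with y(0) = 0, y'(0) = 2) turn the left side into (s^2 + 2*s + 7)Y - (2).
The right side is L{sin(7*t)} = 7/(s^2 + 49).
So (s^2 + 2*s + 7)Y = 7/(s^2 + 49) + (2).
Isolate Y and clear denominators.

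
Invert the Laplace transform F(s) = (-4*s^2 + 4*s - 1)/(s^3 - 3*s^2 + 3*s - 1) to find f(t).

Factor the denominator: s^3 - 3*s^2 + 3*s - 1 = (s - 1)^3.
Partial fraction decomposition gives [-4/(s - 1)] + [-4/(s - 1)^2] + [-1/(s - 1)^3].
Invert each term: -4/(s - 1) ↔ -4e^(t); -4/(s - 1)^2 ↔ -4t·e^(t); -1/(s - 1)^3 ↔ (-1/2)t^2·e^(t).

f(t) = -t^2*exp(t)/2 - 4*t*exp(t) - 4*exp(t)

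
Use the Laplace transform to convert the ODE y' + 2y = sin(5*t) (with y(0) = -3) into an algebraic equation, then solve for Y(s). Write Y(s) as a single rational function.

Take the Laplace transform of both sides.
With L{y'} = sY - y(0) = sY - (-3): the LHS transforms to (s + 2)Y - (-3).
The right side is L{sin(5*t)} = 5/(s^2 + 25).
So (s + 2)Y = 5/(s^2 + 25) + (-3).
Solve for Y(s) and write it as one ratio of polynomials.

Y(s) = (-3*s^2 - 70)/(s^3 + 2*s^2 + 25*s + 50)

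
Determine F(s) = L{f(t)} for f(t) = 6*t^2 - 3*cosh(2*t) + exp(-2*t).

F(s) = -3*s/(s^2 - 4) + 1/(s + 2) + 12/s^3

Apply the Laplace transform termwise.
L{e^(-2t)} = 1/(s + 2); (-3)·[L{cosh(2t)} = s/(s^2 - 4)]; (6)·[L{t^2} = 2!/s^3 = 2/s^3].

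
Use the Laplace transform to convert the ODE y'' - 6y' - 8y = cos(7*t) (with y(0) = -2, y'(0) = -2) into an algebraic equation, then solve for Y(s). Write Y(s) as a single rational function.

Transform both sides with L{·}.
Using L{y''} = s^2 Y - s·y(0) - y'(0) and L{y'} = sY - y(0), with y(0) = -2, y'(0) = -2, the left side becomes (s^2 - 6*s - 8)Y - (-2*s + 10).
The right side is L{cos(7*t)} = s/(s^2 + 49).
So (s^2 - 6*s - 8)Y = s/(s^2 + 49) + (-2*s + 10).
Solve for Y(s) and write it as one ratio of polynomials.

Y(s) = (-2*s^3 + 10*s^2 - 97*s + 490)/(s^4 - 6*s^3 + 41*s^2 - 294*s - 392)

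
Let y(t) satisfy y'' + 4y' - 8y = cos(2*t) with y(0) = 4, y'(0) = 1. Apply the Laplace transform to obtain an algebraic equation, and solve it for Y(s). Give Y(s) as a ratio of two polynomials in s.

Y(s) = (4*s^3 + 17*s^2 + 17*s + 68)/(s^4 + 4*s^3 - 4*s^2 + 16*s - 32)

Transform both sides with L{·}.
Using L{y''} = s^2 Y - s·y(0) - y'(0) and L{y'} = sY - y(0), with y(0) = 4, y'(0) = 1, the left side becomes (s^2 + 4*s - 8)Y - (4*s + 17).
The right side is L{cos(2*t)} = s/(s^2 + 4).
So (s^2 + 4*s - 8)Y = s/(s^2 + 4) + (4*s + 17).
Isolate Y and clear denominators.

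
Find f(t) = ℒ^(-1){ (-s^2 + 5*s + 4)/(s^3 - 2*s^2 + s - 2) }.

Factor the denominator: s^3 - 2*s^2 + s - 2 = (s - 2)*(s^2 + 1).
Partial fraction decomposition gives [2/(s - 2)] + [-3*s/(s^2 + 1)] + [-1/(s^2 + 1)].
Invert each term: 2/(s - 2) ↔ 2e^(2t); -3·s/(s^2 + 1) ↔ -3cos(t); -1·1/(s^2 + 1) ↔ -sin(t).

f(t) = 2*exp(2*t) - sin(t) - 3*cos(t)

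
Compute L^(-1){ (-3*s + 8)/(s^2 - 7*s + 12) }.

-4*exp(4*t) + exp(3*t)

Factor the denominator: s^2 - 7*s + 12 = (s - 4)*(s - 3).
Partial fraction decomposition gives [-4/(s - 4)] + [1/(s - 3)].
Invert each term: -4/(s - 4) ↔ -4e^(4t); 1/(s - 3) ↔ e^(3t).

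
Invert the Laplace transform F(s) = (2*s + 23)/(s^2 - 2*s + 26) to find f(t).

Complete the square in the denominator: s^2 - 2*s + 26 = (s - 1)^2 + 5^2.
Split the numerator to match: 2*s + 23 = 2·(s - 1) + 5·5.
Invert each term: 2·(s - 1)/((s - 1)^2 + 25) ↔ 2e^(t)cos(5t); 5·5/((s - 1)^2 + 25) ↔ 5e^(t)sin(5t).

f(t) = 5*exp(t)*sin(5*t) + 2*exp(t)*cos(5*t)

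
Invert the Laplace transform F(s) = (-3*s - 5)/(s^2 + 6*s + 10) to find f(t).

Complete the square in the denominator: s^2 + 6*s + 10 = (s + 3)^2 + 1^2.
Split the numerator to match: -3*s - 5 = -3·(s + 3) + 4·1.
Invert each term: -3·(s + 3)/((s + 3)^2 + 1) ↔ -3e^(-3t)cos(t); 4·1/((s + 3)^2 + 1) ↔ 4e^(-3t)sin(t).

f(t) = 4*exp(-3*t)*sin(t) - 3*exp(-3*t)*cos(t)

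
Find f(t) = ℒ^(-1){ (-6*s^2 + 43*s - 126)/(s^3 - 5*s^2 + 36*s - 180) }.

f(t) = -exp(5*t) + 3*sin(6*t) - 5*cos(6*t)

Factor the denominator: s^3 - 5*s^2 + 36*s - 180 = (s - 5)*(s^2 + 36).
Partial fraction decomposition gives [-1/(s - 5)] + [-5*s/(s^2 + 36)] + [18/(s^2 + 36)].
Invert each term: -1/(s - 5) ↔ -e^(5t); -5·s/(s^2 + 36) ↔ -5cos(6t); 3·6/(s^2 + 36) ↔ 3sin(6t).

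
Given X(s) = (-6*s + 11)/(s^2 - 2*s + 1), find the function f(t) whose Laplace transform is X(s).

f(t) = 5*t*exp(t) - 6*exp(t)

Factor the denominator: s^2 - 2*s + 1 = (s - 1)^2.
Partial fraction decomposition gives [-6/(s - 1)] + [5/(s - 1)^2].
Invert each term: -6/(s - 1) ↔ -6e^(t); 5/(s - 1)^2 ↔ 5t·e^(t).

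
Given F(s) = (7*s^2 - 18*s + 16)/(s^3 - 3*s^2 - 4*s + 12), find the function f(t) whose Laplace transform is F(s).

Factor the denominator: s^3 - 3*s^2 - 4*s + 12 = (s - 3)*(s - 2)*(s + 2).
Partial fraction decomposition gives [5/(s - 3)] + [4/(s + 2)] + [-2/(s - 2)].
Invert each term: 5/(s - 3) ↔ 5e^(3t); 4/(s + 2) ↔ 4e^(-2t); -2/(s - 2) ↔ -2e^(2t).

f(t) = 5*exp(3*t) - 2*exp(2*t) + 4*exp(-2*t)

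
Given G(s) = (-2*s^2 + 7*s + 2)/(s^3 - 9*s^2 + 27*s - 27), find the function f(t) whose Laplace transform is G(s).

Factor the denominator: s^3 - 9*s^2 + 27*s - 27 = (s - 3)^3.
Partial fraction decomposition gives [-2/(s - 3)] + [-5/(s - 3)^2] + [5/(s - 3)^3].
Invert each term: -2/(s - 3) ↔ -2e^(3t); -5/(s - 3)^2 ↔ -5t·e^(3t); 5/(s - 3)^3 ↔ (5/2)t^2·e^(3t).

f(t) = 5*t^2*exp(3*t)/2 - 5*t*exp(3*t) - 2*exp(3*t)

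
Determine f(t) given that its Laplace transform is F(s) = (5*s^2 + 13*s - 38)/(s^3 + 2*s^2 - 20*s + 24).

f(t) = t*exp(2*t) + 4*exp(2*t) + exp(-6*t)

Factor the denominator: s^3 + 2*s^2 - 20*s + 24 = (s - 2)^2*(s + 6).
Partial fraction decomposition gives [4/(s - 2)] + [(s - 2)^(-2)] + [1/(s + 6)].
Invert each term: 4/(s - 2) ↔ 4e^(2t); 1/(s - 2)^2 ↔ t·e^(2t); 1/(s + 6) ↔ e^(-6t).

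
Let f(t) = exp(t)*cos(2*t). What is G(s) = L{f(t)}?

G(s) = (s - 1)/((s - 1)^2 + 4)

L{cos(2t)} = s/(s^2 + 4).
By the first shifting theorem, multiplying by e^(t) replaces s with s - 1.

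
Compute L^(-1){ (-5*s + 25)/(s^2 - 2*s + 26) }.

Complete the square in the denominator: s^2 - 2*s + 26 = (s - 1)^2 + 5^2.
Split the numerator to match: -5*s + 25 = -5·(s - 1) + 4·5.
Invert each term: -5·(s - 1)/((s - 1)^2 + 25) ↔ -5e^(t)cos(5t); 4·5/((s - 1)^2 + 25) ↔ 4e^(t)sin(5t).

4*exp(t)*sin(5*t) - 5*exp(t)*cos(5*t)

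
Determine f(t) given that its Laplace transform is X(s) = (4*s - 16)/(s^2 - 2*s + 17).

Complete the square in the denominator: s^2 - 2*s + 17 = (s - 1)^2 + 4^2.
Split the numerator to match: 4*s - 16 = 4·(s - 1) - 3·4.
Invert each term: 4·(s - 1)/((s - 1)^2 + 16) ↔ 4e^(t)cos(4t); -3·4/((s - 1)^2 + 16) ↔ -3e^(t)sin(4t).

f(t) = -3*exp(t)*sin(4*t) + 4*exp(t)*cos(4*t)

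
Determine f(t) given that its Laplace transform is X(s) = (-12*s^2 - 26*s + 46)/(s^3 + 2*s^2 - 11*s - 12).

f(t) = -5*exp(3*t) - 5*exp(-t) - 2*exp(-4*t)

Factor the denominator: s^3 + 2*s^2 - 11*s - 12 = (s - 3)*(s + 1)*(s + 4).
Partial fraction decomposition gives [-2/(s + 4)] + [-5/(s + 1)] + [-5/(s - 3)].
Invert each term: -2/(s + 4) ↔ -2e^(-4t); -5/(s + 1) ↔ -5e^(-t); -5/(s - 3) ↔ -5e^(3t).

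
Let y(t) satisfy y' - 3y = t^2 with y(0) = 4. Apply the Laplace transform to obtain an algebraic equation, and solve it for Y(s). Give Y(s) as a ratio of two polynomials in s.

Transform both sides with L{·}.
Using L{y'} = sY - y(0) = sY - 4, the left side becomes (s - 3)Y - (4).
The right side is L{t^2} = 2/s^3.
So (s - 3)Y = 2/s^3 + (4).
Isolate Y and clear denominators.

Y(s) = (4*s^3 + 2)/(s^4 - 3*s^3)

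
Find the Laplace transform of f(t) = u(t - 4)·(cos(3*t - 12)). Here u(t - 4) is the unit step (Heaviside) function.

By the second shifting theorem, L{u(t - c)·g(t - c)} = e^(-cs)·G(s) with c = 4 and G(s) = L{g(t)}.
L{cos(3t)} = s/(s^2 + 9).

s*exp(-4*s)/(s^2 + 9)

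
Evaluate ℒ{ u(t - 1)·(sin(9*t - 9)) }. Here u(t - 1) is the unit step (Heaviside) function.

9*exp(-s)/(s^2 + 81)

By the second shifting theorem, L{u(t - c)·g(t - c)} = e^(-cs)·H(s) with c = 1 and H(s) = L{g(t)}.
L{sin(9t)} = 9/(s^2 + 81).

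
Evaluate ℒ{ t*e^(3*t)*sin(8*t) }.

16*(s - 3)/(s^2 - 6*s + 73)^2

L{sin(8t)} = 8/(s^2 + 64).
Multiplying by e^(3t) shifts s → s - 3, so L{e^(3*t)*sin(8*t)} = 8/((s - 3)^2 + 64).
Then apply L{t·g(t)} = -d/ds[G(s)] with G(s) = 8/((s - 3)^2 + 64):
differentiating 1 time and applying the sign gives 16*(s - 3)/(s^2 - 6*s + 73)^2.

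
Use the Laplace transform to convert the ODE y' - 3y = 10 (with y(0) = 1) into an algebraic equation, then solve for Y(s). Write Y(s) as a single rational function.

Apply the Laplace transform to the equation.
With L{y'} = sY - y(0) = sY - 1: the LHS transforms to (s - 3)Y - (1).
The right side is L{10} = 10/s.
So (s - 3)Y = 10/s + (1).
Isolate Y and clear denominators.

Y(s) = (s + 10)/(s^2 - 3*s)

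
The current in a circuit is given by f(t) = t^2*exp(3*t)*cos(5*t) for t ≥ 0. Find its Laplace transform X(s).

L{cos(5t)} = s/(s^2 + 25).
Multiplying by e^(3t) shifts s → s - 3, so L{exp(3*t)*cos(5*t)} = (s - 3)/((s - 3)^2 + 25).
Then apply L{t^2·g(t)} = (-1)^2 d^2/ds^2[G(s)] with G(s) = (s - 3)/((s - 3)^2 + 25):
differentiating 2 times and applying the sign gives 2*(s - 3)*(s^2 - 6*s - 66)/(s^2 - 6*s + 34)^3.

X(s) = 2*(s - 3)*(s^2 - 6*s - 66)/(s^2 - 6*s + 34)^3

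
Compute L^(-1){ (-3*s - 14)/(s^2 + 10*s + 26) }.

exp(-5*t)*sin(t) - 3*exp(-5*t)*cos(t)

Complete the square in the denominator: s^2 + 10*s + 26 = (s + 5)^2 + 1^2.
Split the numerator to match: -3*s - 14 = -3·(s + 5) + 1·1.
Invert each term: -3·(s + 5)/((s + 5)^2 + 1) ↔ -3e^(-5t)cos(t); 1·1/((s + 5)^2 + 1) ↔ e^(-5t)sin(t).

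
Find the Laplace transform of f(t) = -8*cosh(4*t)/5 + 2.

-8*s/(5*(s^2 - 16)) + 2/s

The transform is linear, so treat each term independently.
(-8/5)·[L{cosh(4t)} = s/(s^2 - 16)]; L{2} = 2/s.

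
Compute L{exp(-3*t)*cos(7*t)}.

L{cos(7t)} = s/(s^2 + 49).
By the first shifting theorem, multiplying by e^(-3t) replaces s with s + 3.

(s + 3)/((s + 3)^2 + 49)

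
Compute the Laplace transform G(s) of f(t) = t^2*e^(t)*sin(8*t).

G(s) = 16*(3*s^2 - 6*s - 61)/(s^2 - 2*s + 65)^3

L{sin(8t)} = 8/(s^2 + 64).
Multiplying by e^(t) shifts s → s - 1, so L{e^(t)*sin(8*t)} = 8/((s - 1)^2 + 64).
Then apply L{t^2·g(t)} = (-1)^2 d^2/ds^2[H(s)] with H(s) = 8/((s - 1)^2 + 64):
differentiating 2 times and applying the sign gives 16*(3*s^2 - 6*s - 61)/(s^2 - 2*s + 65)^3.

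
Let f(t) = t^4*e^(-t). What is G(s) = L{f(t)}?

L{t^4} = 4!/s^5 = 24/s^5.
By the first shifting theorem, multiplying by e^(-t) replaces s with s + 1.

G(s) = 24/(s + 1)^5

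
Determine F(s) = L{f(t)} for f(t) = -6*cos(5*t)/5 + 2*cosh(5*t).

Apply the Laplace transform termwise.
(2)·[L{cosh(5t)} = s/(s^2 - 25)]; (-6/5)·[L{cos(5t)} = s/(s^2 + 25)].

F(s) = -6*s/(5*(s^2 + 25)) + 2*s/(s^2 - 25)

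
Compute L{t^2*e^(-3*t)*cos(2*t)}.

L{cos(2t)} = s/(s^2 + 4).
Multiplying by e^(-3t) shifts s → s + 3, so L{e^(-3*t)*cos(2*t)} = (s + 3)/((s + 3)^2 + 4).
Then apply L{t^2·g(t)} = (-1)^2 d^2/ds^2[G(s)] with G(s) = (s + 3)/((s + 3)^2 + 4):
differentiating 2 times and applying the sign gives 2*(s + 3)*(s^2 + 6*s - 3)/(s^2 + 6*s + 13)^3.

2*(s + 3)*(s^2 + 6*s - 3)/(s^2 + 6*s + 13)^3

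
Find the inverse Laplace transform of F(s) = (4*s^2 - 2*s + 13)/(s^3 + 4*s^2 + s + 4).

2*sin(t) - cos(t) + 5*exp(-4*t)

Factor the denominator: s^3 + 4*s^2 + s + 4 = (s + 4)*(s^2 + 1).
Partial fraction decomposition gives [5/(s + 4)] + [-s/(s^2 + 1)] + [2/(s^2 + 1)].
Invert each term: 5/(s + 4) ↔ 5e^(-4t); -1·s/(s^2 + 1) ↔ -cos(t); 2·1/(s^2 + 1) ↔ 2sin(t).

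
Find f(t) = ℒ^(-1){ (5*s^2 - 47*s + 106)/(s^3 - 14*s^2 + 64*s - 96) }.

Factor the denominator: s^3 - 14*s^2 + 64*s - 96 = (s - 6)*(s - 4)^2.
Partial fraction decomposition gives [4/(s - 4)] + [(s - 4)^(-2)] + [1/(s - 6)].
Invert each term: 4/(s - 4) ↔ 4e^(4t); 1/(s - 4)^2 ↔ t·e^(4t); 1/(s - 6) ↔ e^(6t).

f(t) = t*exp(4*t) + exp(6*t) + 4*exp(4*t)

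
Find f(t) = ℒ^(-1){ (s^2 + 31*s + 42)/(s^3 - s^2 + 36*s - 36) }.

Factor the denominator: s^3 - s^2 + 36*s - 36 = (s - 1)*(s^2 + 36).
Partial fraction decomposition gives [2/(s - 1)] + [-s/(s^2 + 36)] + [30/(s^2 + 36)].
Invert each term: 2/(s - 1) ↔ 2e^(t); -1·s/(s^2 + 36) ↔ -cos(6t); 5·6/(s^2 + 36) ↔ 5sin(6t).

f(t) = 2*exp(t) + 5*sin(6*t) - cos(6*t)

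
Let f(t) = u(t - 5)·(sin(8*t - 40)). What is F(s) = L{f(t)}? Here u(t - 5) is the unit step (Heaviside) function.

F(s) = 8*exp(-5*s)/(s^2 + 64)

By the second shifting theorem, L{u(t - c)·g(t - c)} = e^(-cs)·G(s) with c = 5 and G(s) = L{g(t)}.
L{sin(8t)} = 8/(s^2 + 64).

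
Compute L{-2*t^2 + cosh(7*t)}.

s/(s^2 - 49) - 4/s^3

The transform is linear, so treat each term independently.
(-2)·[L{t^2} = 2!/s^3 = 2/s^3]; L{cosh(7t)} = s/(s^2 - 49).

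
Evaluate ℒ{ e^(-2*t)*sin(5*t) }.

5/((s + 2)^2 + 25)

L{sin(5t)} = 5/(s^2 + 25).
By the first shifting theorem, multiplying by e^(-2t) replaces s with s + 2.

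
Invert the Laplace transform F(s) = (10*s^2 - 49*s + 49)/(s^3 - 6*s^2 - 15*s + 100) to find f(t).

Factor the denominator: s^3 - 6*s^2 - 15*s + 100 = (s - 5)^2*(s + 4).
Partial fraction decomposition gives [5/(s - 5)] + [6/(s - 5)^2] + [5/(s + 4)].
Invert each term: 5/(s - 5) ↔ 5e^(5t); 6/(s - 5)^2 ↔ 6t·e^(5t); 5/(s + 4) ↔ 5e^(-4t).

f(t) = 6*t*exp(5*t) + 5*exp(5*t) + 5*exp(-4*t)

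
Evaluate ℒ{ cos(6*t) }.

s/(s^2 + 36)

L{cos(6t)} = s/(s^2 + 36).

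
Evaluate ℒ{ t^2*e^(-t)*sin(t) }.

2*(3*s^2 + 6*s + 2)/(s^2 + 2*s + 2)^3

L{sin(t)} = 1/(s^2 + 1).
Multiplying by e^(-t) shifts s → s + 1, so L{e^(-t)*sin(t)} = 1/((s + 1)^2 + 1).
Then apply L{t^2·g(t)} = (-1)^2 d^2/ds^2[H(s)] with H(s) = 1/((s + 1)^2 + 1):
differentiating 2 times and applying the sign gives 2*(3*s^2 + 6*s + 2)/(s^2 + 2*s + 2)^3.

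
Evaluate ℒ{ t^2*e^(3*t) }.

L{e^(3t)} = 1/(s - 3).
Then apply L{t^2·g(t)} = (-1)^2 d^2/ds^2[G(s)] with G(s) = 1/(s - 3):
differentiating 2 times and applying the sign gives 2/(s - 3)^3.

2/(s - 3)^3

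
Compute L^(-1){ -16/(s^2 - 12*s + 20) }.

-4*exp(6*t)*sinh(4*t)

Rewrite the denominator: s^2 - 12*s + 20 = (s - 6)^2 - 16.
The form in (s - 6) signals a first-shifting-theorem factor e^(6t).
Since L{sinh(4t)} = 4/(s^2 - 16), the inverse is e^(6*t)*sinh(4*t), scaled by -4.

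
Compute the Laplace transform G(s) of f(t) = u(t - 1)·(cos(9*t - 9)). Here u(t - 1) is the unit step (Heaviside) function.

G(s) = s*exp(-s)/(s^2 + 81)

By the second shifting theorem, L{u(t - c)·g(t - c)} = e^(-cs)·H(s) with c = 1 and H(s) = L{g(t)}.
L{cos(9t)} = s/(s^2 + 81).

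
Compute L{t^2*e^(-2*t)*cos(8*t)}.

2*(s + 2)*(s^2 + 4*s - 188)/(s^2 + 4*s + 68)^3

L{cos(8t)} = s/(s^2 + 64).
Multiplying by e^(-2t) shifts s → s + 2, so L{e^(-2*t)*cos(8*t)} = (s + 2)/((s + 2)^2 + 64).
Then apply L{t^2·g(t)} = (-1)^2 d^2/ds^2[H(s)] with H(s) = (s + 2)/((s + 2)^2 + 64):
differentiating 2 times and applying the sign gives 2*(s + 2)*(s^2 + 4*s - 188)/(s^2 + 4*s + 68)^3.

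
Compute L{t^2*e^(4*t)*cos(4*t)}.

L{cos(4t)} = s/(s^2 + 16).
Multiplying by e^(4t) shifts s → s - 4, so L{e^(4*t)*cos(4*t)} = (s - 4)/((s - 4)^2 + 16).
Then apply L{t^2·g(t)} = (-1)^2 d^2/ds^2[G(s)] with G(s) = (s - 4)/((s - 4)^2 + 16):
differentiating 2 times and applying the sign gives 2*(s - 4)*(s^2 - 8*s - 32)/(s^2 - 8*s + 32)^3.

2*(s - 4)*(s^2 - 8*s - 32)/(s^2 - 8*s + 32)^3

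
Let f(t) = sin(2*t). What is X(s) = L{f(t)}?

L{sin(2t)} = 2/(s^2 + 4).

X(s) = 2/(s^2 + 4)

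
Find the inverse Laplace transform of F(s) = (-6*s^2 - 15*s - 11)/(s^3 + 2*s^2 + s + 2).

Factor the denominator: s^3 + 2*s^2 + s + 2 = (s + 2)*(s^2 + 1).
Partial fraction decomposition gives [-1/(s + 2)] + [-5*s/(s^2 + 1)] + [-5/(s^2 + 1)].
Invert each term: -1/(s + 2) ↔ -e^(-2t); -5·s/(s^2 + 1) ↔ -5cos(t); -5·1/(s^2 + 1) ↔ -5sin(t).

-5*sin(t) - 5*cos(t) - exp(-2*t)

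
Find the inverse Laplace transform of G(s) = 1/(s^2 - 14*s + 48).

exp(7*t)*sinh(t)

Rewrite the denominator: s^2 - 14*s + 48 = (s - 7)^2 - 1.
The form in (s - 7) signals a first-shifting-theorem factor e^(7t).
Since L{sinh(t)} = 1/(s^2 - 1), the inverse is e^(7*t)*sinh(t).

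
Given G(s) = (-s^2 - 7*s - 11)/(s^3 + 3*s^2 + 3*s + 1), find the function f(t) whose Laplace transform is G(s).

Factor the denominator: s^3 + 3*s^2 + 3*s + 1 = (s + 1)^3.
Partial fraction decomposition gives [-1/(s + 1)] + [-5/(s + 1)^2] + [-5/(s + 1)^3].
Invert each term: -1/(s + 1) ↔ -e^(-t); -5/(s + 1)^2 ↔ -5t·e^(-t); -5/(s + 1)^3 ↔ (-5/2)t^2·e^(-t).

f(t) = -5*t^2*exp(-t)/2 - 5*t*exp(-t) - exp(-t)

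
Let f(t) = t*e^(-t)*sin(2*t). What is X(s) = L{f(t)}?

X(s) = 4*(s + 1)/(s^2 + 2*s + 5)^2

L{sin(2t)} = 2/(s^2 + 4).
Multiplying by e^(-t) shifts s → s + 1, so L{e^(-t)*sin(2*t)} = 2/((s + 1)^2 + 4).
Then apply L{t·g(t)} = -d/ds[G(s)] with G(s) = 2/((s + 1)^2 + 4):
differentiating 1 time and applying the sign gives 4*(s + 1)/(s^2 + 2*s + 5)^2.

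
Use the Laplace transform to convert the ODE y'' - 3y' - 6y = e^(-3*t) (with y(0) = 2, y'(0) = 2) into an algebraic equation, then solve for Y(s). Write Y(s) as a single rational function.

Laplace-transform each side.
Using L{y''} = s^2 Y - s·y(0) - y'(0) and L{y'} = sY - y(0), with y(0) = 2, y'(0) = 2, the left side becomes (s^2 - 3*s - 6)Y - (2*s - 4).
The right side is L{e^(-3*t)} = 1/(s + 3).
So (s^2 - 3*s - 6)Y = 1/(s + 3) + (2*s - 4).
Solve for Y(s) and write it as one ratio of polynomials.

Y(s) = (2*s^2 + 2*s - 11)/(s^3 - 15*s - 18)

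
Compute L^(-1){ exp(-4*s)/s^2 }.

The factor e^(-4s) signals a time shift by c = 4 (second shifting theorem).
L{t} = 1!/s^2 = 1/s^2, so L^-1{s^(-2)} = t.
Hence the inverse is u(t - 4) times that function evaluated at t - 4.

Heaviside(t - 4)*(t - 4)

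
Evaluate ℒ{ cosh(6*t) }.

L{cosh(6t)} = s/(s^2 - 36).

s/(s^2 - 36)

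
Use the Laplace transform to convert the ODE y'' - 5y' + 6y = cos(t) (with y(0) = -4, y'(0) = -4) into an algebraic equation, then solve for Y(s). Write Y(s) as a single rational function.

Y(s) = (-4*s^3 + 16*s^2 - 3*s + 16)/(s^4 - 5*s^3 + 7*s^2 - 5*s + 6)

Take the Laplace transform of both sides.
The derivative rules (L{y''} = s^2 Y - s·y(0) - y'(0) and L{y'} = sY - y(0), with y(0) = -4, y'(0) = -4) turn the left side into (s^2 - 5*s + 6)Y - (-4*s + 16).
The right side is L{cos(t)} = s/(s^2 + 1).
So (s^2 - 5*s + 6)Y = s/(s^2 + 1) + (-4*s + 16).
Divide through and combine into a single rational function.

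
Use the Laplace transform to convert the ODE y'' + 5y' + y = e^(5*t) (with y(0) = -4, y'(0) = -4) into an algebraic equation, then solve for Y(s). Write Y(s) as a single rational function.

Y(s) = (-4*s^2 - 4*s + 121)/(s^3 - 24*s - 5)

Laplace-transform each side.
With L{y''} = s^2 Y - s·y(0) - y'(0) and L{y'} = sY - y(0), with y(0) = -4, y'(0) = -4: the LHS transforms to (s^2 + 5*s + 1)Y - (-4*s - 24).
The right side is L{e^(5*t)} = 1/(s - 5).
So (s^2 + 5*s + 1)Y = 1/(s - 5) + (-4*s - 24).
Isolate Y and clear denominators.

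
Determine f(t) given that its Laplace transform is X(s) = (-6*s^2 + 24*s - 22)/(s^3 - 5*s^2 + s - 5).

f(t) = -2*exp(5*t) + 4*sin(t) - 4*cos(t)

Factor the denominator: s^3 - 5*s^2 + s - 5 = (s - 5)*(s^2 + 1).
Partial fraction decomposition gives [-2/(s - 5)] + [-4*s/(s^2 + 1)] + [4/(s^2 + 1)].
Invert each term: -2/(s - 5) ↔ -2e^(5t); -4·s/(s^2 + 1) ↔ -4cos(t); 4·1/(s^2 + 1) ↔ 4sin(t).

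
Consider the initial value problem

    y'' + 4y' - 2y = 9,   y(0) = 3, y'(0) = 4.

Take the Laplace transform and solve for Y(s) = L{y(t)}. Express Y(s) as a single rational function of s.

Y(s) = (3*s^2 + 16*s + 9)/(s^3 + 4*s^2 - 2*s)

Laplace-transform each side.
The derivative rules (L{y''} = s^2 Y - s·y(0) - y'(0) and L{y'} = sY - y(0), with y(0) = 3, y'(0) = 4) turn the left side into (s^2 + 4*s - 2)Y - (3*s + 16).
The right side is L{9} = 9/s.
So (s^2 + 4*s - 2)Y = 9/s + (3*s + 16).
Isolate Y and clear denominators.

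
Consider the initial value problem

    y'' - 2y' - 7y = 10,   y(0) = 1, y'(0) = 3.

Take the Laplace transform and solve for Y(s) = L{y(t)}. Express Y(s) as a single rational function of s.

Y(s) = (s^2 + s + 10)/(s^3 - 2*s^2 - 7*s)

Laplace-transform each side.
The derivative rules (L{y''} = s^2 Y - s·y(0) - y'(0) and L{y'} = sY - y(0), with y(0) = 1, y'(0) = 3) turn the left side into (s^2 - 2*s - 7)Y - (s + 1).
The right side is L{10} = 10/s.
So (s^2 - 2*s - 7)Y = 10/s + (s + 1).
Divide through and combine into a single rational function.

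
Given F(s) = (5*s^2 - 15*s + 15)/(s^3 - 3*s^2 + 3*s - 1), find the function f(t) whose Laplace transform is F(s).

Factor the denominator: s^3 - 3*s^2 + 3*s - 1 = (s - 1)^3.
Partial fraction decomposition gives [5/(s - 1)] + [-5/(s - 1)^2] + [5/(s - 1)^3].
Invert each term: 5/(s - 1) ↔ 5e^(t); -5/(s - 1)^2 ↔ -5t·e^(t); 5/(s - 1)^3 ↔ (5/2)t^2·e^(t).

f(t) = 5*t^2*exp(t)/2 - 5*t*exp(t) + 5*exp(t)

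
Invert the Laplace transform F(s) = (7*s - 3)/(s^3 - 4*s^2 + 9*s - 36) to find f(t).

f(t) = exp(4*t) + sin(3*t) - cos(3*t)

Factor the denominator: s^3 - 4*s^2 + 9*s - 36 = (s - 4)*(s^2 + 9).
Partial fraction decomposition gives [1/(s - 4)] + [-s/(s^2 + 9)] + [3/(s^2 + 9)].
Invert each term: 1/(s - 4) ↔ e^(4t); -1·s/(s^2 + 9) ↔ -cos(3t); 1·3/(s^2 + 9) ↔ sin(3t).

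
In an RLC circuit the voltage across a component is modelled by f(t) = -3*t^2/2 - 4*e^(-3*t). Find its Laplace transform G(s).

By linearity of the Laplace transform, transform each term separately.
(-4)·[L{e^(-3t)} = 1/(s + 3)]; (-3/2)·[L{t^2} = 2!/s^3 = 2/s^3].

G(s) = -4/(s + 3) - 3/s^3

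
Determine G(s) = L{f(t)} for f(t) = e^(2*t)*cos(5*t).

L{cos(5t)} = s/(s^2 + 25).
By the first shifting theorem, multiplying by e^(2t) replaces s with s - 2.

G(s) = (s - 2)/((s - 2)^2 + 25)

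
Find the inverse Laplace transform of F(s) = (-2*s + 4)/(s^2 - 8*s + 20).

-2*exp(4*t)*sin(2*t) - 2*exp(4*t)*cos(2*t)

Complete the square in the denominator: s^2 - 8*s + 20 = (s - 4)^2 + 2^2.
Split the numerator to match: -2*s + 4 = -2·(s - 4) - 2·2.
Invert each term: -2·(s - 4)/((s - 4)^2 + 4) ↔ -2e^(4t)cos(2t); -2·2/((s - 4)^2 + 4) ↔ -2e^(4t)sin(2t).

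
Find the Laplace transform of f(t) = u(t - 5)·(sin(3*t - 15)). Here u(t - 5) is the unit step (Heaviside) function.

By the second shifting theorem, L{u(t - c)·g(t - c)} = e^(-cs)·G(s) with c = 5 and G(s) = L{g(t)}.
L{sin(3t)} = 3/(s^2 + 9).

3*exp(-5*s)/(s^2 + 9)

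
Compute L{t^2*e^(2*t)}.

2/(s - 2)^3

L{e^(2t)} = 1/(s - 2).
Then apply L{t^2·g(t)} = (-1)^2 d^2/ds^2[G(s)] with G(s) = 1/(s - 2):
differentiating 2 times and applying the sign gives 2/(s - 2)^3.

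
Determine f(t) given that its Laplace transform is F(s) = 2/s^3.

f(t) = t^2

Since L{t^2} = 2!/s^3 = 2/s^3, the inverse is t^2.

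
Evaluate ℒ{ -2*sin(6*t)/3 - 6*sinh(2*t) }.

By linearity of the Laplace transform, transform each term separately.
(-6)·[L{sinh(2t)} = 2/(s^2 - 4)]; (-2/3)·[L{sin(6t)} = 6/(s^2 + 36)].

-4/(s^2 + 36) - 12/(s^2 - 4)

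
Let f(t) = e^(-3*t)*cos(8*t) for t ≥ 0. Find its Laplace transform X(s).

L{cos(8t)} = s/(s^2 + 64).
By the first shifting theorem, multiplying by e^(-3t) replaces s with s + 3.

X(s) = (s + 3)/((s + 3)^2 + 64)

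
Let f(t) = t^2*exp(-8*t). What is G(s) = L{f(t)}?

G(s) = 2/(s + 8)^3

L{e^(-8t)} = 1/(s + 8).
Then apply L{t^2·g(t)} = (-1)^2 d^2/ds^2[H(s)] with H(s) = 1/(s + 8):
differentiating 2 times and applying the sign gives 2/(s + 8)^3.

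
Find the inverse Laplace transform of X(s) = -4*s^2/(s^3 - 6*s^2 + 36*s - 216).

Factor the denominator: s^3 - 6*s^2 + 36*s - 216 = (s - 6)*(s^2 + 36).
Partial fraction decomposition gives [-2/(s - 6)] + [-2*s/(s^2 + 36)] + [-12/(s^2 + 36)].
Invert each term: -2/(s - 6) ↔ -2e^(6t); -2·s/(s^2 + 36) ↔ -2cos(6t); -2·6/(s^2 + 36) ↔ -2sin(6t).

-2*exp(6*t) - 2*sin(6*t) - 2*cos(6*t)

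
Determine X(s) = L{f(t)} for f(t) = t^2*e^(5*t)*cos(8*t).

L{cos(8t)} = s/(s^2 + 64).
Multiplying by e^(5t) shifts s → s - 5, so L{e^(5*t)*cos(8*t)} = (s - 5)/((s - 5)^2 + 64).
Then apply L{t^2·g(t)} = (-1)^2 d^2/ds^2[G(s)] with G(s) = (s - 5)/((s - 5)^2 + 64):
differentiating 2 times and applying the sign gives 2*(s - 5)*(s^2 - 10*s - 167)/(s^2 - 10*s + 89)^3.

X(s) = 2*(s - 5)*(s^2 - 10*s - 167)/(s^2 - 10*s + 89)^3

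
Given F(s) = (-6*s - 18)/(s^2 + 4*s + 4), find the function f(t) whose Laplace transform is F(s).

f(t) = -6*t*exp(-2*t) - 6*exp(-2*t)

Factor the denominator: s^2 + 4*s + 4 = (s + 2)^2.
Partial fraction decomposition gives [-6/(s + 2)] + [-6/(s + 2)^2].
Invert each term: -6/(s + 2) ↔ -6e^(-2t); -6/(s + 2)^2 ↔ -6t·e^(-2t).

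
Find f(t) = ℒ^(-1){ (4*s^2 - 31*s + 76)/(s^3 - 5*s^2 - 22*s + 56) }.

Factor the denominator: s^3 - 5*s^2 - 22*s + 56 = (s - 7)*(s - 2)*(s + 4).
Partial fraction decomposition gives [-1/(s - 2)] + [1/(s - 7)] + [4/(s + 4)].
Invert each term: -1/(s - 2) ↔ -e^(2t); 1/(s - 7) ↔ e^(7t); 4/(s + 4) ↔ 4e^(-4t).

f(t) = exp(7*t) - exp(2*t) + 4*exp(-4*t)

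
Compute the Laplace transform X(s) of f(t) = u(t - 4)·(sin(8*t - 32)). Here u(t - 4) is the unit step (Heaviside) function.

X(s) = 8*exp(-4*s)/(s^2 + 64)

By the second shifting theorem, L{u(t - c)·g(t - c)} = e^(-cs)·G(s) with c = 4 and G(s) = L{g(t)}.
L{sin(8t)} = 8/(s^2 + 64).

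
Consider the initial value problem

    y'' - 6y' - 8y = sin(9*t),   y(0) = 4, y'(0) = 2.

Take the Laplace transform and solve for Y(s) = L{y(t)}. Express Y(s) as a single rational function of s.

Laplace-transform each side.
Using L{y''} = s^2 Y - s·y(0) - y'(0) and L{y'} = sY - y(0), with y(0) = 4, y'(0) = 2, the left side becomes (s^2 - 6*s - 8)Y - (4*s - 22).
The right side is L{sin(9*t)} = 9/(s^2 + 81).
So (s^2 - 6*s - 8)Y = 9/(s^2 + 81) + (4*s - 22).
Divide through and combine into a single rational function.

Y(s) = (4*s^3 - 22*s^2 + 324*s - 1773)/(s^4 - 6*s^3 + 73*s^2 - 486*s - 648)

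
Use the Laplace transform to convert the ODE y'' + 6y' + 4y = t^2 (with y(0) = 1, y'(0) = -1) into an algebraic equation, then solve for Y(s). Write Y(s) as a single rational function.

Transform both sides with L{·}.
Using L{y''} = s^2 Y - s·y(0) - y'(0) and L{y'} = sY - y(0), with y(0) = 1, y'(0) = -1, the left side becomes (s^2 + 6*s + 4)Y - (s + 5).
The right side is L{t^2} = 2/s^3.
So (s^2 + 6*s + 4)Y = 2/s^3 + (s + 5).
Divide through and combine into a single rational function.

Y(s) = (s^4 + 5*s^3 + 2)/(s^5 + 6*s^4 + 4*s^3)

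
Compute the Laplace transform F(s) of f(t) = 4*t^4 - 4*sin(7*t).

F(s) = -28/(s^2 + 49) + 96/s^5

By linearity of the Laplace transform, transform each term separately.
(4)·[L{t^4} = 4!/s^5 = 24/s^5]; (-4)·[L{sin(7t)} = 7/(s^2 + 49)].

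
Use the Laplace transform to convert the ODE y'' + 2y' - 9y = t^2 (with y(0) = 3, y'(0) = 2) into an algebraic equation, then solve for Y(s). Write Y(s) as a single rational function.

Take the Laplace transform of both sides.
Using L{y''} = s^2 Y - s·y(0) - y'(0) and L{y'} = sY - y(0), with y(0) = 3, y'(0) = 2, the left side becomes (s^2 + 2*s - 9)Y - (3*s + 8).
The right side is L{t^2} = 2/s^3.
So (s^2 + 2*s - 9)Y = 2/s^3 + (3*s + 8).
Solve for Y(s) and write it as one ratio of polynomials.

Y(s) = (3*s^4 + 8*s^3 + 2)/(s^5 + 2*s^4 - 9*s^3)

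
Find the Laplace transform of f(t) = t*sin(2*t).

L{sin(2t)} = 2/(s^2 + 4).
Then apply L{t·g(t)} = -d/ds[G(s)] with G(s) = 2/(s^2 + 4):
differentiating 1 time and applying the sign gives 4*s/(s^2 + 4)^2.

4*s/(s^2 + 4)^2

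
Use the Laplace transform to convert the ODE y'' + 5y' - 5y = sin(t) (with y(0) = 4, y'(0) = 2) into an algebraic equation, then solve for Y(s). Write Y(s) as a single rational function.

Y(s) = (4*s^3 + 22*s^2 + 4*s + 23)/(s^4 + 5*s^3 - 4*s^2 + 5*s - 5)

Apply the Laplace transform to the equation.
Using L{y''} = s^2 Y - s·y(0) - y'(0) and L{y'} = sY - y(0), with y(0) = 4, y'(0) = 2, the left side becomes (s^2 + 5*s - 5)Y - (4*s + 22).
The right side is L{sin(t)} = 1/(s^2 + 1).
So (s^2 + 5*s - 5)Y = 1/(s^2 + 1) + (4*s + 22).
Divide through and combine into a single rational function.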